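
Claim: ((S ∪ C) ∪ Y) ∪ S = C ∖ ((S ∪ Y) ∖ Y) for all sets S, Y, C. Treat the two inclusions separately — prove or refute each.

(⊇) Let x ∈ C ∖ ((S ∪ Y) ∖ Y). Then either x ∈ C and x ∉ S, Y; or x ∈ Y ∩ C and x ∉ S; or x ∈ S ∩ Y ∩ C. In each case x ∈ ((S ∪ C) ∪ Y) ∪ S, so C ∖ ((S ∪ Y) ∖ Y) ⊆ ((S ∪ C) ∪ Y) ∪ S.

(⊆) This inclusion fails. Take S = {1}, Y = ∅, C = ∅; then 1 ∈ ((S ∪ C) ∪ Y) ∪ S but 1 ∉ C ∖ ((S ∪ Y) ∖ Y).

(⊆) fails; (⊇) holds.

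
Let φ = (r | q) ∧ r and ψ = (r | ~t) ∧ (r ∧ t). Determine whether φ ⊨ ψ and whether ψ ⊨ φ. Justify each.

[⇒] This fails. Under q = F, r = T, t = F, the left side is true but the right side is false.

[⇐] Assume the antecedent. If q is true, the antecedent forces (q = T, r = T, t = T), and (r | q) ∧ r holds there. If q is false, the antecedent forces (q = F, r = T, t = T), and (r | q) ∧ r holds there. Either way (r | q) ∧ r holds.

Not equivalent: only (⇐) holds.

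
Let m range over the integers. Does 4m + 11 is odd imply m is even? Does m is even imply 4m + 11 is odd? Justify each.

(⟹) This fails: take m = 3. Then 4m + 11 = 23, which is odd, yet m = 3 is odd, not even.

(⟸) Suppose m is even. Since 4 is even, 4m is even for every m, so 4m + 11 has the same parity as 11, which is odd. Hence 4m + 11 is odd.

Only the reverse direction holds.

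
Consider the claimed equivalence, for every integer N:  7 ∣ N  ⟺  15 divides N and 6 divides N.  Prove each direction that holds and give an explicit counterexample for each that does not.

(⇒) fails and (⇐) fails.

(→) This fails: take N = 7. Certainly 7 ∣ 7, but 15 ∤ 7.

(←) This fails: take N = 30. Both 15 ∣ 30 and 6 ∣ 30, yet 30 is not a multiple of 7 (since 30 = 4·7 + 2), so 7 ∤ 30.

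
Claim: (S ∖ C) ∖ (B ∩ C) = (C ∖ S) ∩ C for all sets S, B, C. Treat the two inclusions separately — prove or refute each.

Both inclusions fail.

(⊆) This inclusion fails. Take S = {1}, B = ∅, C = ∅; then 1 ∈ (S ∖ C) ∖ (B ∩ C) but 1 ∉ (C ∖ S) ∩ C.

(⊇) This inclusion fails. Take S = ∅, B = ∅, C = {1}; then 1 ∈ (C ∖ S) ∩ C but 1 ∉ (S ∖ C) ∖ (B ∩ C).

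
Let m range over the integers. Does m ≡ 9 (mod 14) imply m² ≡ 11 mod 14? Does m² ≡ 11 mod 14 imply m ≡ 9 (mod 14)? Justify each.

(→) Suppose m ≡ 9 (mod 14). Write m = 14j + 9. Then (14j + 9)² = 196j² + 252j + 81 = 14(14j² + 18j + 5) + 11, so m² ≡ 11 (mod 14).

(←) This fails: take m = 5. Then 5² = 25 ≡ 11 (mod 14), yet 5 ≡ 5 (mod 14), not 9.

Not equivalent: only (⇒) holds.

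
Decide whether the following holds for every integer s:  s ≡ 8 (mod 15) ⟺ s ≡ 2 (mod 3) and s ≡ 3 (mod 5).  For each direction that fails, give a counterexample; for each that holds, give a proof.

[⇒] Suppose s ≡ 8 (mod 15); write s = 15j + 8. Since 3 ∣ 15, reducing mod 3 gives s ≡ 8 ≡ 2 (mod 3); since 5 ∣ 15, reducing mod 5 gives s ≡ 8 ≡ 3 (mod 5).

[⇐] Conversely, if s ≡ 2 (mod 3) and s ≡ 3 (mod 5), then by the Chinese remainder theorem s ≡ 8 (mod 15). This is exactly s ≡ 8 (mod 15).

Both directions hold.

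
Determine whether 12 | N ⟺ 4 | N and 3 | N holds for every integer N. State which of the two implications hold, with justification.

The biconditional holds.

(→) If 12 ∣ N, write N = 12q. Since 12 = 3·4, N = 4·(3q), so 4 ∣ N; and since 12 = 4·3, N = 3·(4q), so 3 ∣ N.

(←) Suppose 4 ∣ N and 3 ∣ N. Any common multiple of 4 and 3 is a multiple of their lcm; here gcd(4, 3) = 1, so lcm(4, 3) = 4·3 = 12, so 12 ∣ N.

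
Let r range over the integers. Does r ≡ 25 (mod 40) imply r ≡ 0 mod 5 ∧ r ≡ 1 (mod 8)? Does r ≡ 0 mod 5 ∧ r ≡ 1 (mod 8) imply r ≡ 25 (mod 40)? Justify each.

The biconditional holds.

Forward direction. Suppose r ≡ 25 (mod 40); write r = 40j + 25. Since 5 ∣ 40, reducing mod 5 gives r ≡ 25 ≡ 0 (mod 5); since 8 ∣ 40, reducing mod 8 gives r ≡ 25 ≡ 1 (mod 8).

Converse. If r ≡ 0 (mod 5) and r ≡ 1 (mod 8), then by the Chinese remainder theorem r ≡ 25 (mod 40). This is exactly r ≡ 25 (mod 40).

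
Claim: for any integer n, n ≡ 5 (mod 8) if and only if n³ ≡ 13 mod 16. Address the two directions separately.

(→) This fails: take n = 13. Then 13 ≡ 5 (mod 8), but 13³ = 2197 ≡ 5 (mod 16), not 13.

(←) Conversely, the residues r modulo 16 with r³ ≡ 13 (mod 16) are exactly {5}, and each is ≡ 5 (mod 8).

Not equivalent: only (⇐) holds.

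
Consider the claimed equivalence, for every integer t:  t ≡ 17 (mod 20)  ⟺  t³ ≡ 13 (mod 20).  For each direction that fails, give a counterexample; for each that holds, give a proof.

The biconditional holds.

[⇒] Suppose t ≡ 17 (mod 20). Write t = 20j + 17. Then (20j + 17)³ = 8000j³ + 20400j² + 17340j + 4913 = 20(400j³ + 1020j² + 867j + 245) + 13, so t³ ≡ 13 (mod 20).

[⇐] Conversely, suppose t³ ≡ 13 (mod 20). The only residue r in {0, …, 19} with r³ ≡ 13 (mod 20) is r = 17, so t ≡ 17 (mod 20).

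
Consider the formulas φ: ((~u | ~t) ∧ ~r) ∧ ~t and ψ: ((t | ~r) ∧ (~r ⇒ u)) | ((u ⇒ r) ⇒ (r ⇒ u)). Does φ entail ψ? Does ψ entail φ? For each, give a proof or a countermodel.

(⇐) This fails. Under t = T, u = F, r = F, the left side is false but the right side is true.

(⇒) Assume the antecedent. If t is true, the antecedent cannot hold. If t is false, the antecedent forces (t = F, u = F, r = F) or (t = F, u = T, r = F), and the consequent holds there. Either way the consequent holds.

Only the forward direction holds.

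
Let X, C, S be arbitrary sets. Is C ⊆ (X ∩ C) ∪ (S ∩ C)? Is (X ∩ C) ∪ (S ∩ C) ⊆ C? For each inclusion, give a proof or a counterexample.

Only the reverse inclusion holds.

(⟸) Let x ∈ (X ∩ C) ∪ (S ∩ C). Then either x ∈ X ∩ C and x ∉ S; or x ∈ C ∩ S and x ∉ X; or x ∈ X ∩ C ∩ S. In each case x ∈ C, so (X ∩ C) ∪ (S ∩ C) ⊆ C.

(⟹) This inclusion fails. Take X = ∅, C = {1}, S = ∅; then 1 ∈ C but 1 ∉ (X ∩ C) ∪ (S ∩ C).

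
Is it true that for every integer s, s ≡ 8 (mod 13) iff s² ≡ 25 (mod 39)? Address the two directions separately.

Forward direction. This fails: take s = 21. Then 21 ≡ 8 (mod 13), but 21² = 441 ≡ 12 (mod 39), not 25.

Converse. This fails: take s = 5. Then 5² = 25 ≡ 25 (mod 39), yet 5 ≡ 5 (mod 13), not 8.

Neither direction holds.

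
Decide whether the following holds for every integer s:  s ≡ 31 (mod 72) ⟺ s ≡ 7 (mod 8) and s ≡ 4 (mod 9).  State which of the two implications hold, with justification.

The biconditional holds.

(←) If s ≡ 7 (mod 8) and s ≡ 4 (mod 9), then by the Chinese remainder theorem s ≡ 31 (mod 72). This is exactly s ≡ 31 (mod 72).

(→) Suppose s ≡ 31 (mod 72); write s = 72j + 31. Since 8 ∣ 72, reducing mod 8 gives s ≡ 31 ≡ 7 (mod 8); since 9 ∣ 72, reducing mod 9 gives s ≡ 31 ≡ 4 (mod 9).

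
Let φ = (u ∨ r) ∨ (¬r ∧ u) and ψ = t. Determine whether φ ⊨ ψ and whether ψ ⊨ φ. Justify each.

(⟹) This fails. Under r = T, u = F, t = F, the left side is true but the right side is false.

(⟸) This fails. Under r = F, u = F, t = T, the left side is false but the right side is true.

Both directions fail.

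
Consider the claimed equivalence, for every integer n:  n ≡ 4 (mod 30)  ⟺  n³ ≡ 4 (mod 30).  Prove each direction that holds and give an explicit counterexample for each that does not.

[⇒] Suppose n ≡ 4 (mod 30). Write n = 30j + 4. Then (30j + 4)³ = 27000j³ + 10800j² + 1440j + 64 = 30(900j³ + 360j² + 48j + 2) + 4, so n³ ≡ 4 (mod 30).

[⇐] Conversely, suppose n³ ≡ 4 (mod 30). The only residue r in {0, …, 29} with r³ ≡ 4 (mod 30) is r = 4, so n ≡ 4 (mod 30).

Both implications hold.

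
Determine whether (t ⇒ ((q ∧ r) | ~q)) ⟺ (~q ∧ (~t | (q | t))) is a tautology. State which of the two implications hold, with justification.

Not equivalent: only (⇐) holds.

Forward direction. This fails. Under t = F, r = F, q = T, the left side is true but the right side is false.

Converse. Assume the antecedent. If t is true, the antecedent forces (t = T, r = F, q = F) or (t = T, r = T, q = F), and t ⇒ ((q ∧ r) | ~q) holds there. If t is false, t ⇒ ((q ∧ r) | ~q) reduces to true regardless of the other variables. Either way t ⇒ ((q ∧ r) | ~q) holds.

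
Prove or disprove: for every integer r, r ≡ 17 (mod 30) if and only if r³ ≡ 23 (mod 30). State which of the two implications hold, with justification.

Both implications hold.

[⇒] Suppose r ≡ 17 (mod 30). Write r = 30j + 17. Then (30j + 17)³ = 27000j³ + 45900j² + 26010j + 4913 = 30(900j³ + 1530j² + 867j + 163) + 23, so r³ ≡ 23 (mod 30).

[⇐] Conversely, suppose r³ ≡ 23 (mod 30). The only residue r in {0, …, 29} with r³ ≡ 23 (mod 30) is r = 17, so r ≡ 17 (mod 30).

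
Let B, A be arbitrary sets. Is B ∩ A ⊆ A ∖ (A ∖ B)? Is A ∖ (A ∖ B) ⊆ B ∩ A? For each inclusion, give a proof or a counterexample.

Reverse inclusion. Let x ∈ A ∖ (A ∖ B). Then x ∈ B ∩ A, from which x ∈ B ∩ A.

Forward inclusion. Let x ∈ B ∩ A. Then x ∈ B ∩ A, from which x ∈ A ∖ (A ∖ B).

Both inclusions hold.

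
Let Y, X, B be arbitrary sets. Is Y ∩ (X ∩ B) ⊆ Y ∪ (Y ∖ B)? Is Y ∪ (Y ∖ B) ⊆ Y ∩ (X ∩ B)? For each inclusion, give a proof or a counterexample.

The sets are not equal: only the forward inclusion holds.

(⟹) Let x ∈ Y ∩ (X ∩ B). Then x ∈ Y ∩ X ∩ B, from which x ∈ Y ∪ (Y ∖ B).

(⟸) This inclusion fails. Take Y = {1}, X = ∅, B = ∅; then 1 ∈ Y ∪ (Y ∖ B) but 1 ∉ Y ∩ (X ∩ B).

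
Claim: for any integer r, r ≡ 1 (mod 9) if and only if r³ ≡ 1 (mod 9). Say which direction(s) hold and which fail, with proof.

The forward direction holds; the converse fails.

[⇒] Suppose r ≡ 1 (mod 9). Write r = 9j + 1. Then (9j + 1)³ = 729j³ + 243j² + 27j + 1 = 9(81j³ + 27j² + 3j) + 1, so r³ ≡ 1 (mod 9).

[⇐] This fails: take r = 4. Then 4³ = 64 ≡ 1 (mod 9), yet 4 ≡ 4 (mod 9), not 1.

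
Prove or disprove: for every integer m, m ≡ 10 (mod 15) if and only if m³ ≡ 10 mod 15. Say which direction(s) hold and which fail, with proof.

Both directions hold.

[⇒] Suppose m ≡ 10 (mod 15). Write m = 15j + 10. Then (15j + 10)³ = 3375j³ + 6750j² + 4500j + 1000 = 15(225j³ + 450j² + 300j + 66) + 10, so m³ ≡ 10 (mod 15).

[⇐] Conversely, suppose m³ ≡ 10 (mod 15). The only residue r in {0, …, 14} with r³ ≡ 10 (mod 15) is r = 10, so m ≡ 10 (mod 15).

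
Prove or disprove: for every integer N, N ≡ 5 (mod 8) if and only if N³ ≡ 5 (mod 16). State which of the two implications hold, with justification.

The forward direction fails; the converse holds.

Forward direction. This fails: take N = 5. Then 5 ≡ 5 (mod 8), but 5³ = 125 ≡ 13 (mod 16), not 5.

Converse. The residues r modulo 16 with r³ ≡ 5 (mod 16) are exactly {13}, and each is ≡ 5 (mod 8).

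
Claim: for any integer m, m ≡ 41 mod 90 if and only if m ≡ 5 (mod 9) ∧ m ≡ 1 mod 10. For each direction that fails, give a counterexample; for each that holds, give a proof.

Both implications hold.

(⇒) Suppose m ≡ 41 (mod 90); write m = 90j + 41. Since 9 ∣ 90, reducing mod 9 gives m ≡ 41 ≡ 5 (mod 9); since 10 ∣ 90, reducing mod 10 gives m ≡ 41 ≡ 1 (mod 10).

(⇐) Conversely, if m ≡ 5 (mod 9) and m ≡ 1 (mod 10), then by the Chinese remainder theorem m ≡ 41 (mod 90). This is exactly m ≡ 41 (mod 90).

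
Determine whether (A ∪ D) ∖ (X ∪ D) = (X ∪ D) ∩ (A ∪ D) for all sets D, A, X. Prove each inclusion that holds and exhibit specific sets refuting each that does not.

Forward inclusion. This inclusion fails. Take D = ∅, A = {1}, X = ∅; then 1 ∈ (A ∪ D) ∖ (X ∪ D) but 1 ∉ (X ∪ D) ∩ (A ∪ D).

Reverse inclusion. This inclusion fails. Take D = {1}, A = ∅, X = ∅; then 1 ∈ (X ∪ D) ∩ (A ∪ D) but 1 ∉ (A ∪ D) ∖ (X ∪ D).

Neither inclusion holds.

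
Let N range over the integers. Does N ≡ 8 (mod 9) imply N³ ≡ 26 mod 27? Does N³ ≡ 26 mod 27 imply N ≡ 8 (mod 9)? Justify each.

(⟹) Suppose N ≡ 8 (mod 9). Working modulo 27, N ∈ {8, 17, 26}; for each such r, r³ ≡ 26 (mod 27).

(⟸) Conversely, the residues r modulo 27 with r³ ≡ 26 (mod 27) are exactly {8, 17, 26}, and each is ≡ 8 (mod 9).

Both directions hold.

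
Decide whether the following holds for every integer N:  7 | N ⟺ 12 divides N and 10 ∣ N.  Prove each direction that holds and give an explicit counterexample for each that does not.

Both directions fail.

[⇒] This fails: take N = 7. Certainly 7 ∣ 7, but 12 ∤ 7.

[⇐] This fails: take N = 60. Both 12 ∣ 60 and 10 ∣ 60, yet 60 is not a multiple of 7 (since 60 = 8·7 + 4), so 7 ∤ 60.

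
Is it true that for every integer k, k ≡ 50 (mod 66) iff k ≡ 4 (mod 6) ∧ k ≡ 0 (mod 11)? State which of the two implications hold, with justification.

Neither implication holds.

(⟹) This fails: k = 50 gives 50 ≡ 50 (mod 66) but 50 ≡ 2 (mod 6), so the conjunction on the right does not hold.

(⟸) This fails: k = 22 satisfies both congruences on the right (22 ≡ 4 mod 6 and 22 ≡ 0 mod 11) yet 22 ≡ 22 (mod 66), not 50.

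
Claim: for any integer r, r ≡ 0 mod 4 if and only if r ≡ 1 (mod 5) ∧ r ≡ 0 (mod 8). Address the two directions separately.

(⟸) If r ≡ 1 (mod 5) and r ≡ 0 (mod 8), then by the Chinese remainder theorem r ≡ 16 (mod 40). Since 16 ≡ 0 (mod 4) and 4 ∣ 40, we get r ≡ 0 (mod 4).

(⟹) This fails: r = 0 gives 0 ≡ 0 (mod 4) but 0 ≡ 0 (mod 5), so the conjunction on the right does not hold.

(⇒) fails; (⇐) holds.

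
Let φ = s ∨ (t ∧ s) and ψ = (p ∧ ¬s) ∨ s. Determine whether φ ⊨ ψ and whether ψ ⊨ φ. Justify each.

(→) Assume the antecedent. If t is true, the antecedent forces (t = T, s = T, p = F) or (t = T, s = T, p = T), and (p ∧ ¬s) ∨ s holds there. If t is false, the antecedent forces (t = F, s = T, p = F) or (t = F, s = T, p = T), and (p ∧ ¬s) ∨ s holds there. Either way (p ∧ ¬s) ∨ s holds.

(←) This fails. Under t = F, s = F, p = T, the left side is false but the right side is true.

Only the forward implication holds.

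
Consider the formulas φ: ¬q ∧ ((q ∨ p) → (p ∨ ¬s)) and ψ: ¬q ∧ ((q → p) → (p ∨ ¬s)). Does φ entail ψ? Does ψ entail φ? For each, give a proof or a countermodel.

(⇐) Assume the antecedent. If p is true, the antecedent forces (p = T, q = F, s = F) or (p = T, q = F, s = T), and ¬q ∧ ((q ∨ p) → (p ∨ ¬s)) holds there. If p is false, the antecedent forces (p = F, q = F, s = F), and ¬q ∧ ((q ∨ p) → (p ∨ ¬s)) holds there. Either way ¬q ∧ ((q ∨ p) → (p ∨ ¬s)) holds.

(⇒) This fails. Under p = F, q = F, s = T, the left side is true but the right side is false.

Not equivalent: only (⇐) holds.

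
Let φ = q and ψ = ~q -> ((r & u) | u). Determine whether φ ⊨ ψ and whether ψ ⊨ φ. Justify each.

(⟸) This fails. Under r = F, u = T, q = F, the left side is false but the right side is true.

(⟹) Assume the antecedent. If r is true, the antecedent forces (r = T, u = F, q = T) or (r = T, u = T, q = T), and ~q -> ((r & u) | u) holds there. If r is false, the antecedent forces (r = F, u = F, q = T) or (r = F, u = T, q = T), and ~q -> ((r & u) | u) holds there. Either way ~q -> ((r & u) | u) holds.

Only the forward direction holds.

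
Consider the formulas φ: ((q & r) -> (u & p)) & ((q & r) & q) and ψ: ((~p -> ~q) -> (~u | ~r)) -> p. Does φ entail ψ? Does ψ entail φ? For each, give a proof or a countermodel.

(⟹) Assume the antecedent. If p is true, ((~p -> ~q) -> (~u | ~r)) -> p reduces to true regardless of the other variables. If p is false, the antecedent cannot hold. Either way ((~p -> ~q) -> (~u | ~r)) -> p holds.

(⟸) This fails. Under p = T, q = F, r = F, u = F, the left side is false but the right side is true.

Only the forward implication holds.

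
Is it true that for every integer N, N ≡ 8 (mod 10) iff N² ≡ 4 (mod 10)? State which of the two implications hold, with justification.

The forward direction holds; the converse fails.

[⇐] This fails: take N = 2. Then 2² = 4 ≡ 4 (mod 10), yet 2 ≡ 2 (mod 10), not 8.

[⇒] Suppose N ≡ 8 (mod 10). Write N = 10j + 8. Then (10j + 8)² = 100j² + 160j + 64 = 10(10j² + 16j + 6) + 4, so N² ≡ 4 (mod 10).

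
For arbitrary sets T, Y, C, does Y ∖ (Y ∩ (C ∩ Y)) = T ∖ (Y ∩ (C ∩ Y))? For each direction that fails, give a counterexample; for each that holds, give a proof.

Neither inclusion holds.

Forward inclusion. This inclusion fails. Take T = ∅, Y = {1}, C = ∅; then 1 ∈ Y ∖ (Y ∩ (C ∩ Y)) but 1 ∉ T ∖ (Y ∩ (C ∩ Y)).

Reverse inclusion. This inclusion fails. Take T = {1}, Y = ∅, C = ∅; then 1 ∈ T ∖ (Y ∩ (C ∩ Y)) but 1 ∉ Y ∖ (Y ∩ (C ∩ Y)).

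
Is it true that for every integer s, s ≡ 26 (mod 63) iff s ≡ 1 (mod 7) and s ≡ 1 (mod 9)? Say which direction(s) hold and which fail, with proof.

(⟹) This fails: s = 26 gives 26 ≡ 26 (mod 63) but 26 ≡ 5 (mod 7), so the conjunction on the right does not hold.

(⟸) This fails: s = 1 satisfies both congruences on the right (1 ≡ 1 mod 7 and 1 ≡ 1 mod 9) yet 1 ≡ 1 (mod 63), not 26.

(⇒) fails and (⇐) fails.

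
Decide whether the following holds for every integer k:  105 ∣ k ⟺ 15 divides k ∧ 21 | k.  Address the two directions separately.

(⇒) If 105 ∣ k, write k = 105q. Since 105 = 7·15, k = 15·(7q), so 15 ∣ k; and since 105 = 5·21, k = 21·(5q), so 21 ∣ k.

(⇐) Suppose 15 ∣ k and 21 ∣ k. Any common multiple of 15 and 21 is a multiple of their lcm; here lcm(15, 21) = 15·21/gcd(15, 21) = 315/3 = 105, so 105 ∣ k.

Both directions hold; the statement is true.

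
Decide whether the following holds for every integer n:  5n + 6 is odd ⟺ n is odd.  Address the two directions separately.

(⟹) Suppose 5n + 6 is odd. Since 5 is odd, 5n and n have the same parity, so 5n + 6 ≡ n + 6 (mod 2). As 6 is even, 5n + 6 is odd exactly when n is odd. Thus n is odd.

(⟸) Conversely, suppose n is odd; write n = 2j + 1. Then 5n + 6 = 5·(2j + 1) + 6 = 2·5j + 11, which is odd.

Equivalent; both directions hold.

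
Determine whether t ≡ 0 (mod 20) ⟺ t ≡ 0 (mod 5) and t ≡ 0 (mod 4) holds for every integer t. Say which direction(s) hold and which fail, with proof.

Both directions hold.

(⇒) Suppose t ≡ 0 (mod 20); write t = 20j + 0. Since 5 ∣ 20, reducing mod 5 gives t ≡ 0 (mod 5); since 4 ∣ 20, reducing mod 4 gives t ≡ 0 (mod 4).

(⇐) Conversely, if t ≡ 0 (mod 5) and t ≡ 0 (mod 4), then by the Chinese remainder theorem t ≡ 0 (mod 20). This is exactly t ≡ 0 (mod 20).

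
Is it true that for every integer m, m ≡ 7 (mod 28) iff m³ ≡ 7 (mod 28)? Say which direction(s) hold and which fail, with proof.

Both directions hold.

(⇒) Suppose m ≡ 7 (mod 28). Write m = 28j + 7. Then (28j + 7)³ = 21952j³ + 16464j² + 4116j + 343 = 28(784j³ + 588j² + 147j + 12) + 7, so m³ ≡ 7 (mod 28).

(⇐) Conversely, suppose m³ ≡ 7 (mod 28). The only residue r in {0, …, 27} with r³ ≡ 7 (mod 28) is r = 7, so m ≡ 7 (mod 28).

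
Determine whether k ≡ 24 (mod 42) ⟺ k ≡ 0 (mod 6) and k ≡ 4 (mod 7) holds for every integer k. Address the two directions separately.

(⇒) This fails: k = 24 gives 24 ≡ 24 (mod 42) but 24 ≡ 3 (mod 7), so the conjunction on the right does not hold.

(⇐) This fails: k = 18 satisfies both congruences on the right (18 ≡ 0 mod 6 and 18 ≡ 4 mod 7) yet 18 ≡ 18 (mod 42), not 24.

Neither direction holds.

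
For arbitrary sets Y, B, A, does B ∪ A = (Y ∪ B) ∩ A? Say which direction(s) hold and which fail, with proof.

Only the reverse inclusion holds.

(⟹) This inclusion fails. Take Y = ∅, B = {1}, A = ∅; then 1 ∈ B ∪ A but 1 ∉ (Y ∪ B) ∩ A.

(⟸) Let x ∈ (Y ∪ B) ∩ A. Then either x ∈ Y ∩ A and x ∉ B; or x ∈ B ∩ A and x ∉ Y; or x ∈ Y ∩ B ∩ A. In each case x ∈ B ∪ A, so (Y ∪ B) ∩ A ⊆ B ∪ A.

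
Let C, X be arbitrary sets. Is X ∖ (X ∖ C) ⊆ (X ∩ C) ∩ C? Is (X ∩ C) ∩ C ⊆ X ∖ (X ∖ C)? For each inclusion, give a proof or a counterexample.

Forward inclusion. Let x ∈ X ∖ (X ∖ C). Then x ∈ C ∩ X, from which x ∈ (X ∩ C) ∩ C.

Reverse inclusion. Let x ∈ (X ∩ C) ∩ C. Then x ∈ C ∩ X, from which x ∈ X ∖ (X ∖ C).

Both inclusions hold; the sets are equal.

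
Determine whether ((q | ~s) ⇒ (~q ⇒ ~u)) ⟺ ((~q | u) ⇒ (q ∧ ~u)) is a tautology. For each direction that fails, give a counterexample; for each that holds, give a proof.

(⟹) This fails. Under q = F, u = F, s = F, the left side is true but the right side is false.

(⟸) Assume the antecedent. If q is true, (q | ~s) ⇒ (~q ⇒ ~u) reduces to true regardless of the other variables. If q is false, the antecedent cannot hold. Either way (q | ~s) ⇒ (~q ⇒ ~u) holds.

The forward direction fails; the converse holds.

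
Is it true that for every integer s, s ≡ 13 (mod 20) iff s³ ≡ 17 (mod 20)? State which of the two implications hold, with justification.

Forward direction. Suppose s ≡ 13 (mod 20). Write s = 20j + 13. Then (20j + 13)³ = 8000j³ + 15600j² + 10140j + 2197 = 20(400j³ + 780j² + 507j + 109) + 17, so s³ ≡ 17 (mod 20).

Converse. Suppose s³ ≡ 17 (mod 20). The only residue r in {0, …, 19} with r³ ≡ 17 (mod 20) is r = 13, so s ≡ 13 (mod 20).

Both directions hold.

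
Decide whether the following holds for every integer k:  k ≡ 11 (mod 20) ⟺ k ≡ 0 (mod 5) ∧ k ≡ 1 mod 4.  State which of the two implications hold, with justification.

Forward direction. This fails: k = 11 gives 11 ≡ 11 (mod 20) but 11 ≡ 1 (mod 5), so the conjunction on the right does not hold.

Converse. This fails: k = 5 satisfies both congruences on the right (5 ≡ 0 mod 5 and 5 ≡ 1 mod 4) yet 5 ≡ 5 (mod 20), not 11.

(⇒) fails and (⇐) fails.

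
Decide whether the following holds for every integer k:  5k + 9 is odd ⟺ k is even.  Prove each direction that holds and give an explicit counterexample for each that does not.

(⇒) Suppose 5k + 9 is odd. Since 5 is odd, 5k and k have the same parity, so 5k + 9 ≡ k + 9 (mod 2). As 9 is odd, 5k + 9 is odd exactly when k is even. Thus k is even.

(⇐) Conversely, suppose k is even; write k = 2j. Then 5k + 9 = 5·(2j) + 9 = 2·5j + 9, which is odd.

Both implications hold.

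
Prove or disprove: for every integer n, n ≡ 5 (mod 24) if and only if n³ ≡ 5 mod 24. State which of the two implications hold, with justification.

(⟹) Suppose n ≡ 5 (mod 24). Write n = 24j + 5. Then (24j + 5)³ = 13824j³ + 8640j² + 1800j + 125 = 24(576j³ + 360j² + 75j + 5) + 5, so n³ ≡ 5 (mod 24).

(⟸) Conversely, suppose n³ ≡ 5 (mod 24). The only residue r in {0, …, 23} with r³ ≡ 5 (mod 24) is r = 5, so n ≡ 5 (mod 24).

The biconditional holds.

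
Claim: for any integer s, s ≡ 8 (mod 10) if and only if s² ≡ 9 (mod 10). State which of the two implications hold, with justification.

(→) This fails: take s = 8. Then 8 ≡ 8 (mod 10), but 8² = 64 ≡ 4 (mod 10), not 9.

(←) This fails: take s = 3. Then 3² = 9 ≡ 9 (mod 10), yet 3 ≡ 3 (mod 10), not 8.

Neither implication holds.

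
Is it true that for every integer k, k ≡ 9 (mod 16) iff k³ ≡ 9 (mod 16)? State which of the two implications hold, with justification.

The biconditional holds.

(⟸) Suppose k³ ≡ 9 (mod 16). The only residue r in {0, …, 15} with r³ ≡ 9 (mod 16) is r = 9, so k ≡ 9 (mod 16).

(⟹) Suppose k ≡ 9 (mod 16). Write k = 16j + 9. Then (16j + 9)³ = 4096j³ + 6912j² + 3888j + 729 = 16(256j³ + 432j² + 243j + 45) + 9, so k³ ≡ 9 (mod 16).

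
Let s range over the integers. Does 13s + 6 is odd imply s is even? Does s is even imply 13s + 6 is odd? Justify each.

Both directions fail.

(⟹) This fails: s = 3 gives 13s + 6 = 45, which is odd, but 3 is odd, not even.

(⟸) This also fails: s = 4 is even, but 13s + 6 = 58 is even, not odd.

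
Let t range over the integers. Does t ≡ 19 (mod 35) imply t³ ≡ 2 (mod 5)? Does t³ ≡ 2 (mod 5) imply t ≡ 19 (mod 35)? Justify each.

Forward direction. This fails: take t = 19. Then 19 ≡ 19 (mod 35), but 19³ = 6859 ≡ 4 (mod 5), not 2.

Converse. This fails: take t = 3. Then 3³ = 27 ≡ 2 (mod 5), yet 3 ≡ 3 (mod 35), not 19.

Both directions fail.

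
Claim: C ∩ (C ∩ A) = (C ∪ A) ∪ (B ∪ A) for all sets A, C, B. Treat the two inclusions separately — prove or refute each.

(⟸) This inclusion fails. Take A = {1}, C = ∅, B = ∅; then 1 ∈ (C ∪ A) ∪ (B ∪ A) but 1 ∉ C ∩ (C ∩ A).

(⟹) Let x ∈ C ∩ (C ∩ A). Then either x ∈ A ∩ C and x ∉ B; or x ∈ A ∩ C ∩ B. In each case x ∈ (C ∪ A) ∪ (B ∪ A), so C ∩ (C ∩ A) ⊆ (C ∪ A) ∪ (B ∪ A).

Only the forward inclusion holds.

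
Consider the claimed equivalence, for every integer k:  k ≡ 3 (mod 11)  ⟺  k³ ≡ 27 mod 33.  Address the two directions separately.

(⟸) The residues r modulo 33 with r³ ≡ 27 (mod 33) are exactly {3}, and each is ≡ 3 (mod 11).

(⟹) This fails: take k = 14. Then 14 ≡ 3 (mod 11), but 14³ = 2744 ≡ 5 (mod 33), not 27.

Only the reverse direction holds.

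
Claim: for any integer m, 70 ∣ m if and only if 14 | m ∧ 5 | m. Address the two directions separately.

Converse. Suppose 14 ∣ m and 5 ∣ m. Any common multiple of 14 and 5 is a multiple of their lcm; here gcd(14, 5) = 1, so lcm(14, 5) = 14·5 = 70, so 70 ∣ m.

Forward direction. If 70 ∣ m, write m = 70q. Since 70 = 5·14, m = 14·(5q), so 14 ∣ m; and since 70 = 14·5, m = 5·(14q), so 5 ∣ m.

Equivalent; both directions hold.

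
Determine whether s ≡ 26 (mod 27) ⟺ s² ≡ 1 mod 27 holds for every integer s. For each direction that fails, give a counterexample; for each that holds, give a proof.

(→) Suppose s ≡ 26 (mod 27). Write s = 27j + 26. Then (27j + 26)² = 729j² + 1404j + 676 = 27(27j² + 52j + 25) + 1, so s² ≡ 1 (mod 27).

(←) This fails: take s = 1. Then 1² = 1 ≡ 1 (mod 27), yet 1 ≡ 1 (mod 27), not 26.

Only the forward direction holds.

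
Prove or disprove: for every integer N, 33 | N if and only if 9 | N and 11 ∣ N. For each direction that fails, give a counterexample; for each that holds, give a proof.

Only the converse holds.

Converse. Suppose 9 ∣ N and 11 ∣ N. Any common multiple of 9 and 11 is a multiple of their lcm; here gcd(9, 11) = 1, so lcm(9, 11) = 9·11 = 99, so 99 ∣ N. Since 33 ∣ 99, it follows that 33 ∣ N.

Forward direction. This fails: take N = 33. Certainly 33 ∣ 33, but 9 ∤ 33.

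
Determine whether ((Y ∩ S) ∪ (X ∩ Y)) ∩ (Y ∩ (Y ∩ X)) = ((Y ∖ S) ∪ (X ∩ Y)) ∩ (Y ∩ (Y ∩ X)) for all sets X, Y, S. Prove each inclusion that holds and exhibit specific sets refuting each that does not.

(⟹) Let x ∈ ((Y ∩ S) ∪ (X ∩ Y)) ∩ (Y ∩ (Y ∩ X)). Then either x ∈ X ∩ Y and x ∉ S; or x ∈ X ∩ Y ∩ S. In each case x ∈ ((Y ∖ S) ∪ (X ∩ Y)) ∩ (Y ∩ (Y ∩ X)), so ((Y ∩ S) ∪ (X ∩ Y)) ∩ (Y ∩ (Y ∩ X)) ⊆ ((Y ∖ S) ∪ (X ∩ Y)) ∩ (Y ∩ (Y ∩ X)).

(⟸) Let x ∈ ((Y ∖ S) ∪ (X ∩ Y)) ∩ (Y ∩ (Y ∩ X)). Then either x ∈ X ∩ Y and x ∉ S; or x ∈ X ∩ Y ∩ S. In each case x ∈ ((Y ∩ S) ∪ (X ∩ Y)) ∩ (Y ∩ (Y ∩ X)), so ((Y ∖ S) ∪ (X ∩ Y)) ∩ (Y ∩ (Y ∩ X)) ⊆ ((Y ∩ S) ∪ (X ∩ Y)) ∩ (Y ∩ (Y ∩ X)).

Both inclusions hold.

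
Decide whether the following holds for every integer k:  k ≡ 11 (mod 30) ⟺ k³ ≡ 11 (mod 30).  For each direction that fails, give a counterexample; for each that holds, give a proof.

The biconditional holds.

(⇒) Suppose k ≡ 11 (mod 30). Write k = 30j + 11. Then (30j + 11)³ = 27000j³ + 29700j² + 10890j + 1331 = 30(900j³ + 990j² + 363j + 44) + 11, so k³ ≡ 11 (mod 30).

(⇐) Conversely, suppose k³ ≡ 11 (mod 30). The only residue r in {0, …, 29} with r³ ≡ 11 (mod 30) is r = 11, so k ≡ 11 (mod 30).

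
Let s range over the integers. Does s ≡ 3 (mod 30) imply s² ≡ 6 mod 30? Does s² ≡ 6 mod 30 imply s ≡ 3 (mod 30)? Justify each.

(→) This fails: take s = 3. Then 3 ≡ 3 (mod 30), but 3² = 9 ≡ 9 (mod 30), not 6.

(←) This fails: take s = 6. Then 6² = 36 ≡ 6 (mod 30), yet 6 ≡ 6 (mod 30), not 3.

(⇒) fails and (⇐) fails.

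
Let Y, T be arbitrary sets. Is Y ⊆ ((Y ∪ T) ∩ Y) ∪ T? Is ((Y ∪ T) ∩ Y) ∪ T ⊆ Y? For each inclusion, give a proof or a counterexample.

Reverse inclusion. This inclusion fails. Take Y = ∅, T = {1}; then 1 ∈ ((Y ∪ T) ∩ Y) ∪ T but 1 ∉ Y.

Forward inclusion. Let x ∈ Y. Then either x ∈ Y and x ∉ T; or x ∈ Y ∩ T. In each case x ∈ ((Y ∪ T) ∩ Y) ∪ T, so Y ⊆ ((Y ∪ T) ∩ Y) ∪ T.

The sets are not equal: only the forward inclusion holds.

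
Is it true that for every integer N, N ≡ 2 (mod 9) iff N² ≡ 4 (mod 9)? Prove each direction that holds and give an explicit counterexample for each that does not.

(⇒) holds; (⇐) fails.

(⟹) Suppose N ≡ 2 (mod 9). Write N = 9j + 2. Then (9j + 2)² = 81j² + 36j + 4 = 9(9j² + 4j) + 4, so N² ≡ 4 (mod 9).

(⟸) This fails: take N = 7. Then 7² = 49 ≡ 4 (mod 9), yet 7 ≡ 7 (mod 9), not 2.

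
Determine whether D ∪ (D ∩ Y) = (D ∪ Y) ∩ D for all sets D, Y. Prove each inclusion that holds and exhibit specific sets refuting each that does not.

The two sets are equal.

(⟸) Let x ∈ (D ∪ Y) ∩ D. Then either x ∈ D and x ∉ Y; or x ∈ D ∩ Y. In each case x ∈ D ∪ (D ∩ Y), so (D ∪ Y) ∩ D ⊆ D ∪ (D ∩ Y).

(⟹) Let x ∈ D ∪ (D ∩ Y). Then either x ∈ D and x ∉ Y; or x ∈ D ∩ Y. In each case x ∈ (D ∪ Y) ∩ D, so D ∪ (D ∩ Y) ⊆ (D ∪ Y) ∩ D.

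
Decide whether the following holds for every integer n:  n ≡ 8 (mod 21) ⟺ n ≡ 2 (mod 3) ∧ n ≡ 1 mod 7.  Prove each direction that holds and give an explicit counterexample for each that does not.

(→) Suppose n ≡ 8 (mod 21); write n = 21j + 8. Since 3 ∣ 21, reducing mod 3 gives n ≡ 8 ≡ 2 (mod 3); since 7 ∣ 21, reducing mod 7 gives n ≡ 8 ≡ 1 (mod 7).

(←) Conversely, if n ≡ 2 (mod 3) and n ≡ 1 (mod 7), then by the Chinese remainder theorem n ≡ 8 (mod 21). This is exactly n ≡ 8 (mod 21).

Both directions hold; the statement is true.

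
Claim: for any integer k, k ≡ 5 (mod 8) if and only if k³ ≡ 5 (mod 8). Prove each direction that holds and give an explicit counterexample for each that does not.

Equivalent; both directions hold.

Converse. Suppose k³ ≡ 5 (mod 8). The only residue r in {0, …, 7} with r³ ≡ 5 (mod 8) is r = 5, so k ≡ 5 (mod 8).

Forward direction. Suppose k ≡ 5 (mod 8). Write k = 8j + 5. Then (8j + 5)³ = 512j³ + 960j² + 600j + 125 = 8(64j³ + 120j² + 75j + 15) + 5, so k³ ≡ 5 (mod 8).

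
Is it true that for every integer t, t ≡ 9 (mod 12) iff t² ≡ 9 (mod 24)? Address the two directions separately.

[⇒] Suppose t ≡ 9 (mod 12). Working modulo 24, t ∈ {9, 21}; for each such r, r² ≡ 9 (mod 24).

[⇐] This fails: take t = 3. Then 3² = 9 ≡ 9 (mod 24), yet 3 ≡ 3 (mod 12), not 9.

Only the forward implication holds.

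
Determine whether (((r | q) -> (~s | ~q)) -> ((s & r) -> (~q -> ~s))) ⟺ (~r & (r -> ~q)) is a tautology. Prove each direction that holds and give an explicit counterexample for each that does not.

(⇒) fails; (⇐) holds.

(⇐) Assume the antecedent. If r is true, the antecedent cannot hold. If r is false, the consequent reduces to true regardless of the other variables. Either way the consequent holds.

(⇒) This fails. Under r = T, s = F, q = F, the left side is true but the right side is false.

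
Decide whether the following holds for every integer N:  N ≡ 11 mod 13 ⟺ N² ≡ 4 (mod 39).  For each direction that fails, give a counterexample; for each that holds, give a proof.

[⇒] This fails: take N = 24. Then 24 ≡ 11 (mod 13), but 24² = 576 ≡ 30 (mod 39), not 4.

[⇐] This fails: take N = 2. Then 2² = 4 ≡ 4 (mod 39), yet 2 ≡ 2 (mod 13), not 11.

Neither implication holds.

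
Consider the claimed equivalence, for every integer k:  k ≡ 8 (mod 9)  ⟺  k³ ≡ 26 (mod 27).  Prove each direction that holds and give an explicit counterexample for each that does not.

Both implications hold.

(⇒) Suppose k ≡ 8 (mod 9). Working modulo 27, k ∈ {8, 17, 26}; for each such r, r³ ≡ 26 (mod 27).

(⇐) Conversely, the residues r modulo 27 with r³ ≡ 26 (mod 27) are exactly {8, 17, 26}, and each is ≡ 8 (mod 9).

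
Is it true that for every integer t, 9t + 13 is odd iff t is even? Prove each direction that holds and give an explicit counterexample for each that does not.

Both directions hold.

(⇒) Suppose 9t + 13 is odd. Since 9 is odd, 9t and t have the same parity, so 9t + 13 ≡ t + 13 (mod 2). As 13 is odd, 9t + 13 is odd exactly when t is even. Thus t is even.

(⇐) Conversely, suppose t is even; write t = 2j. Then 9t + 13 = 9·(2j) + 13 = 2·9j + 13, which is odd.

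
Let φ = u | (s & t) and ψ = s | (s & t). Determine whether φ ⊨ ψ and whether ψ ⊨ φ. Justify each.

[⇒] This fails. Under t = F, s = F, u = T, the left side is true but the right side is false.

[⇐] This fails. Under t = F, s = T, u = F, the left side is false but the right side is true.

Both directions fail.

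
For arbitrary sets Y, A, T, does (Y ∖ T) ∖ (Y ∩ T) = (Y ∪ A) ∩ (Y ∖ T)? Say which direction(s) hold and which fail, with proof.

Reverse inclusion. Let x ∈ (Y ∪ A) ∩ (Y ∖ T). Then either x ∈ Y and x ∉ A, T; or x ∈ Y ∩ A and x ∉ T. In each case x ∈ (Y ∖ T) ∖ (Y ∩ T), so (Y ∪ A) ∩ (Y ∖ T) ⊆ (Y ∖ T) ∖ (Y ∩ T).

Forward inclusion. Let x ∈ (Y ∖ T) ∖ (Y ∩ T). Then either x ∈ Y and x ∉ A, T; or x ∈ Y ∩ A and x ∉ T. In each case x ∈ (Y ∪ A) ∩ (Y ∖ T), so (Y ∖ T) ∖ (Y ∩ T) ⊆ (Y ∪ A) ∩ (Y ∖ T).

The two sets are equal.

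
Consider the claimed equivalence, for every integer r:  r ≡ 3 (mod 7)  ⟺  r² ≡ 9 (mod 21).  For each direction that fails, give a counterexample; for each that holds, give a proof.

[⇒] This fails: take r = 10. Then 10 ≡ 3 (mod 7), but 10² = 100 ≡ 16 (mod 21), not 9.

[⇐] This fails: take r = 18. Then 18² = 324 ≡ 9 (mod 21), yet 18 ≡ 4 (mod 7), not 3.

Neither direction holds.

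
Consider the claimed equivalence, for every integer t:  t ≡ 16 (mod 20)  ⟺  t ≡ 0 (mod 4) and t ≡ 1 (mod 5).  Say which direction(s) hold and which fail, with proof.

(⇐) If t ≡ 0 (mod 4) and t ≡ 1 (mod 5), then by the Chinese remainder theorem t ≡ 16 (mod 20). This is exactly t ≡ 16 (mod 20).

(⇒) Suppose t ≡ 16 (mod 20); write t = 20j + 16. Since 4 ∣ 20, reducing mod 4 gives t ≡ 16 ≡ 0 (mod 4); since 5 ∣ 20, reducing mod 5 gives t ≡ 16 ≡ 1 (mod 5).

The biconditional holds.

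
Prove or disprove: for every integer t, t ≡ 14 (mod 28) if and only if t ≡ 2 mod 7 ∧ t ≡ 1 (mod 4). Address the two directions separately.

Both directions fail.

(→) This fails: t = 14 gives 14 ≡ 14 (mod 28) but 14 ≡ 0 (mod 7), so the conjunction on the right does not hold.

(←) This fails: t = 9 satisfies both congruences on the right (9 ≡ 2 mod 7 and 9 ≡ 1 mod 4) yet 9 ≡ 9 (mod 28), not 14.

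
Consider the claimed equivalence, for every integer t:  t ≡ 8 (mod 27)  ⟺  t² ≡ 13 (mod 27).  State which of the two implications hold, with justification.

(⟹) This fails: take t = 8. Then 8 ≡ 8 (mod 27), but 8² = 64 ≡ 10 (mod 27), not 13.

(⟸) This fails: take t = 11. Then 11² = 121 ≡ 13 (mod 27), yet 11 ≡ 11 (mod 27), not 8.

Both directions fail.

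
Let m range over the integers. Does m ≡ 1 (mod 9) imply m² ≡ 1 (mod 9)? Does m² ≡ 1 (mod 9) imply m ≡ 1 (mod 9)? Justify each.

Converse. This fails: take m = 8. Then 8² = 64 ≡ 1 (mod 9), yet 8 ≡ 8 (mod 9), not 1.

Forward direction. Suppose m ≡ 1 (mod 9). Write m = 9j + 1. Then (9j + 1)² = 81j² + 18j + 1 = 9(9j² + 2j) + 1, so m² ≡ 1 (mod 9).

The forward direction holds; the converse fails.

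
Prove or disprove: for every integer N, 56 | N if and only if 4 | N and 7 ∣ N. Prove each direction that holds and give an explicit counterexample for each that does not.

Only the forward direction holds.

[⇒] If 56 ∣ N, write N = 56q. Since 56 = 14·4, N = 4·(14q), so 4 ∣ N; and since 56 = 8·7, N = 7·(8q), so 7 ∣ N.

[⇐] This fails: take N = 28. Both 4 ∣ 28 and 7 ∣ 28, yet 28 is not a multiple of 56 (since 28 = 0·56 + 28), so 56 ∤ 28.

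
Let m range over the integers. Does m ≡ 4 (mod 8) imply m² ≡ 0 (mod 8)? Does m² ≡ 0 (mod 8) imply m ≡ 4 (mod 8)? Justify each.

[⇒] Suppose m ≡ 4 (mod 8). Write m = 8j + 4. Then (8j + 4)² = 64j² + 64j + 16 = 8(8j² + 8j + 2) + 0, so m² ≡ 0 (mod 8).

[⇐] This fails: take m = 0. Then 0² = 0 ≡ 0 (mod 8), yet 0 ≡ 0 (mod 8), not 4.

Only the forward implication holds.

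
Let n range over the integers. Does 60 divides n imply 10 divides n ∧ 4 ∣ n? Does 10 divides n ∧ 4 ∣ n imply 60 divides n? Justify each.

Only the forward direction holds.

(⇒) If 60 ∣ n, write n = 60q. Since 60 = 6·10, n = 10·(6q), so 10 ∣ n; and since 60 = 15·4, n = 4·(15q), so 4 ∣ n.

(⇐) This fails: take n = 20. Both 10 ∣ 20 and 4 ∣ 20, yet 20 is not a multiple of 60 (since 20 = 0·60 + 20), so 60 ∤ 20.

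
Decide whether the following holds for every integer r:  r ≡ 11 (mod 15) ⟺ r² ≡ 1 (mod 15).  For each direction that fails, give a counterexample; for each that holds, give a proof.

Only the forward direction holds.

(⇒) Suppose r ≡ 11 (mod 15). Write r = 15j + 11. Then (15j + 11)² = 225j² + 330j + 121 = 15(15j² + 22j + 8) + 1, so r² ≡ 1 (mod 15).

(⇐) This fails: take r = 1. Then 1² = 1 ≡ 1 (mod 15), yet 1 ≡ 1 (mod 15), not 11.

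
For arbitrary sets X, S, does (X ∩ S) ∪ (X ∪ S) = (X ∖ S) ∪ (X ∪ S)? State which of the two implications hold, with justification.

Forward inclusion. Let x ∈ (X ∩ S) ∪ (X ∪ S). Then either x ∈ X and x ∉ S; or x ∈ S and x ∉ X; or x ∈ X ∩ S. In each case x ∈ (X ∖ S) ∪ (X ∪ S), so (X ∩ S) ∪ (X ∪ S) ⊆ (X ∖ S) ∪ (X ∪ S).

Reverse inclusion. Let x ∈ (X ∖ S) ∪ (X ∪ S). Then either x ∈ X and x ∉ S; or x ∈ S and x ∉ X; or x ∈ X ∩ S. In each case x ∈ (X ∩ S) ∪ (X ∪ S), so (X ∖ S) ∪ (X ∪ S) ⊆ (X ∩ S) ∪ (X ∪ S).

The two sets are equal.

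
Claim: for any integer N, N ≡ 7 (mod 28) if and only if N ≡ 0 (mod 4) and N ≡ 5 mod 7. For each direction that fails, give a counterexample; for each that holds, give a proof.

(→) This fails: N = 7 gives 7 ≡ 7 (mod 28) but 7 ≡ 3 (mod 4), so the conjunction on the right does not hold.

(←) This fails: N = 12 satisfies both congruences on the right (12 ≡ 0 mod 4 and 12 ≡ 5 mod 7) yet 12 ≡ 12 (mod 28), not 7.

Neither direction holds.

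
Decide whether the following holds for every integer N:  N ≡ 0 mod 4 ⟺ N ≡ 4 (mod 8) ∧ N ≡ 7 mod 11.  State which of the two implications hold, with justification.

Forward direction. This fails: N = 0 gives 0 ≡ 0 (mod 4) but 0 ≡ 0 (mod 8), so the conjunction on the right does not hold.

Converse. If N ≡ 4 (mod 8) and N ≡ 7 (mod 11), then by the Chinese remainder theorem N ≡ 84 (mod 88). Since 84 ≡ 0 (mod 4) and 4 ∣ 88, we get N ≡ 0 (mod 4).

Only the reverse direction holds.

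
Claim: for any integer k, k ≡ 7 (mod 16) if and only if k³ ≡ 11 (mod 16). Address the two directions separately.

(⇒) This fails: take k = 7. Then 7 ≡ 7 (mod 16), but 7³ = 343 ≡ 7 (mod 16), not 11.

(⇐) This fails: take k = 3. Then 3³ = 27 ≡ 11 (mod 16), yet 3 ≡ 3 (mod 16), not 7.

Neither implication holds.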